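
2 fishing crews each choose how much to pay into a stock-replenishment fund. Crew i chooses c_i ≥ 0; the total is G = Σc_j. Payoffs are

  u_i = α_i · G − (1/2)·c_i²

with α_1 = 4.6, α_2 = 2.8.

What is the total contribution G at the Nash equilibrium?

Crew i's FOC: ∂u_i/∂c_i = α_i − c_i = 0, so c_i* = α_i.
NE contributions = (4.6, 2.8); G = 7.4.

7.4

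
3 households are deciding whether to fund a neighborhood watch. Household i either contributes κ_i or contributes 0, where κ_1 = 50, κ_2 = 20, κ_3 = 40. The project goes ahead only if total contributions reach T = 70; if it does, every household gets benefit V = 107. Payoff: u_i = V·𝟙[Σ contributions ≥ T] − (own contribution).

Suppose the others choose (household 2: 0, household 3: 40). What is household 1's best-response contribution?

Others' total = 40. Contributing 50 brings total to 90 ≥ 70: gain V − κ_1 = 57.
Best response: 50.

50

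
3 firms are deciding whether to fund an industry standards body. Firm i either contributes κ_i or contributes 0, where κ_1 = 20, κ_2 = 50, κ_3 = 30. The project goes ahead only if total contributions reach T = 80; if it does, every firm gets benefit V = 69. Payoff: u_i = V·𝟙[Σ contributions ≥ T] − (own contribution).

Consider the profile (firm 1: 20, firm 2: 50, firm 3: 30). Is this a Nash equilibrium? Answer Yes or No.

No

Total = 100 ≥ 80: provided.
Firm 1 (pledges 20, payoff 49): dropping to 0 → total 80, payoff 69. Profitable deviation.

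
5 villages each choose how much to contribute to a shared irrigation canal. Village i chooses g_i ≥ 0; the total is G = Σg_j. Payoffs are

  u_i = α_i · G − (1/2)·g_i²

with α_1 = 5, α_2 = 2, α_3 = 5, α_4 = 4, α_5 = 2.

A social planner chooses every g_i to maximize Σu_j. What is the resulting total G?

Planner FOC: ∂(Σu_j)/∂g_i = (Σα_j) − g_i = 0, so g_i^SO = Σα_j = 18 for every i; G^SO = 90.

90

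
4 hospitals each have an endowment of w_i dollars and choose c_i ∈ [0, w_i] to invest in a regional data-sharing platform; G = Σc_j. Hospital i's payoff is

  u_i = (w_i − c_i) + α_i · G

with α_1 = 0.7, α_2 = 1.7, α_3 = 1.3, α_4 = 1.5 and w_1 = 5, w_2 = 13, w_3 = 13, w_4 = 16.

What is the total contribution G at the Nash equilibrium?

42

∂u_i/∂c_i = α_i − 1, so hospital i contributes w_i if α_i > 1, else 0.
α_i > 1 for i ∈ {2, 3, 4}; NE contributions (0, 13, 13, 16), G = 42.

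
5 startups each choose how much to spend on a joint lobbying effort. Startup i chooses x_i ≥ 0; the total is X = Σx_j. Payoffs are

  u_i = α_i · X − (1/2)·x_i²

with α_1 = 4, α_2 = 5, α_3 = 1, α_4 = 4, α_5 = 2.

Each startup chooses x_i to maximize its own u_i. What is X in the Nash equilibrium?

16

Startup i's FOC: ∂u_i/∂x_i = α_i − x_i = 0, so x_i* = α_i.
NE contributions = (4, 5, 1, 4, 2); X = 16.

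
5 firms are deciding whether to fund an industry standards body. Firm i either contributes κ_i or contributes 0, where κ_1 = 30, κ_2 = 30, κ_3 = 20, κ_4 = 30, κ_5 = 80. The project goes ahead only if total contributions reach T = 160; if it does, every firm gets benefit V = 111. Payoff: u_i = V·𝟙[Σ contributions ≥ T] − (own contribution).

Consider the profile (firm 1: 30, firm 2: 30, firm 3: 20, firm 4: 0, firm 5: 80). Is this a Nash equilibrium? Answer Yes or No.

Total = 160 ≥ 160: provided.
Firm 1 (pledges 30, payoff 81): dropping to 0 → total 130, payoff 0. No gain.
Firm 2 (pledges 30, payoff 81): dropping to 0 → total 130, payoff 0. No gain.
Firm 3 (pledges 20, payoff 91): dropping to 0 → total 140, payoff 0. No gain.
Firm 4 (pledges 0, payoff 111): pledging 30 → total 190, payoff 81. No gain.
Firm 5 (pledges 80, payoff 31): dropping to 0 → total 80, payoff 0. No gain.

Yes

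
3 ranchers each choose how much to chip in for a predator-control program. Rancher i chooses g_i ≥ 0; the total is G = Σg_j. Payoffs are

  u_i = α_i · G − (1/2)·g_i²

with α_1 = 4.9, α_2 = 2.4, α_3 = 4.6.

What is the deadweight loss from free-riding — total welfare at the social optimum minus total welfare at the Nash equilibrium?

Rancher i's FOC: ∂u_i/∂g_i = α_i − g_i = 0, so g_i* = α_i.
NE contributions = (4.9, 2.4, 4.6); G = 11.9.
W^NE = (Σα)·G − ½Σα_i² = 11.9² − ½·50.93 = 116.145.
Planner sets g_i = Σα_j = 11.9 for every i, so G^SO = 3·11.9 = 35.7.
W^SO = (Σα)·G^SO − ½·3·(Σα)² = (3/2)·11.9² = 212.415.
Deadweight loss = W^SO − W^NE = 96.27.

96.27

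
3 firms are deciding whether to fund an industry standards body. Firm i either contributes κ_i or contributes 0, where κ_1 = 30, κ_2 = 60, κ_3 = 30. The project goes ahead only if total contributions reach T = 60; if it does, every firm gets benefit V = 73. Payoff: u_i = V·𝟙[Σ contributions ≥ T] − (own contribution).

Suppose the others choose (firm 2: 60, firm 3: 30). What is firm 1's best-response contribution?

Others' total = 90 ≥ 60; contributing adds cost 30 for no extra benefit.
Best response: 0.

0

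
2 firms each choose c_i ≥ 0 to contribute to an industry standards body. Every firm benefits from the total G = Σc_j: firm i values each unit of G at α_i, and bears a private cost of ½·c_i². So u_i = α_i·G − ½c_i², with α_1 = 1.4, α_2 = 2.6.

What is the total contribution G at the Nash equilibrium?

4

Firm i's FOC: ∂u_i/∂c_i = α_i − c_i = 0, so c_i* = α_i.
NE contributions = (1.4, 2.6); G = 4.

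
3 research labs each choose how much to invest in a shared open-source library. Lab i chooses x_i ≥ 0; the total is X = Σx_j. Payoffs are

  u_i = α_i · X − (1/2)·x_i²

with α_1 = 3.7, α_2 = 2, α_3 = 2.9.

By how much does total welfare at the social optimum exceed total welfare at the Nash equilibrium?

50.03

Lab i's FOC: ∂u_i/∂x_i = α_i − x_i = 0, so x_i* = α_i.
NE contributions = (3.7, 2, 2.9); X = 8.6.
W^NE = (Σα)·X − ½Σα_i² = 8.6² − ½·26.1 = 60.91.
Planner sets x_i = Σα_j = 8.6 for every i, so X^SO = 3·8.6 = 25.8.
W^SO = (Σα)·X^SO − ½·3·(Σα)² = (3/2)·8.6² = 110.94.
Deadweight loss = W^SO − W^NE = 50.03.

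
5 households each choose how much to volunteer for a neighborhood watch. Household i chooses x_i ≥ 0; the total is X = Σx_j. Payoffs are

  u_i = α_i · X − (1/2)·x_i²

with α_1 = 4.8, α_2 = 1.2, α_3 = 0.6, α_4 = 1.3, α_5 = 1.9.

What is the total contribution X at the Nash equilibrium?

Household i's FOC: ∂u_i/∂x_i = α_i − x_i = 0, so x_i* = α_i.
NE contributions = (4.8, 1.2, 0.6, 1.3, 1.9); X = 9.8.

9.8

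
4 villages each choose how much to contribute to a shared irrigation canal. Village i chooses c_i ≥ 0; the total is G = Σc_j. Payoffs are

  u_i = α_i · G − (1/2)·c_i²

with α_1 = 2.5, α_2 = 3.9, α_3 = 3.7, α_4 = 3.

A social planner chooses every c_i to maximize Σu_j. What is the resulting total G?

Planner FOC: ∂(Σu_j)/∂c_i = (Σα_j) − c_i = 0, so c_i^SO = Σα_j = 13.1 for every i; G^SO = 52.4.

52.4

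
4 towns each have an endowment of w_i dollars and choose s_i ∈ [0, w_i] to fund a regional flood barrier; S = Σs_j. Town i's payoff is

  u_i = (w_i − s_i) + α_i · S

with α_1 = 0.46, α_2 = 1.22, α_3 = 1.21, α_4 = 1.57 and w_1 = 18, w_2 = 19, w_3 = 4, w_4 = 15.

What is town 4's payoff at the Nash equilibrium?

59.66

∂u_i/∂s_i = α_i − 1, so town i contributes w_i if α_i > 1, else 0.
α_i > 1 for i ∈ {2, 3, 4}; NE contributions (0, 19, 4, 15), S = 38.
u_4 = (15 − 15) + 1.57·38 = 59.66.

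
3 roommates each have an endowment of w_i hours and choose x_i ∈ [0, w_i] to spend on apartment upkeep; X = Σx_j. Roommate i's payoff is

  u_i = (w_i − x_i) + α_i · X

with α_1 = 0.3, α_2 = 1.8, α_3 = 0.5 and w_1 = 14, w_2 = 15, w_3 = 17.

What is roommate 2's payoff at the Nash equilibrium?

27

∂u_i/∂x_i = α_i − 1, so roommate i contributes w_i if α_i > 1, else 0.
α_i > 1 for i ∈ {2}; NE contributions (0, 15, 0), X = 15.
u_2 = (15 − 15) + 1.8·15 = 27.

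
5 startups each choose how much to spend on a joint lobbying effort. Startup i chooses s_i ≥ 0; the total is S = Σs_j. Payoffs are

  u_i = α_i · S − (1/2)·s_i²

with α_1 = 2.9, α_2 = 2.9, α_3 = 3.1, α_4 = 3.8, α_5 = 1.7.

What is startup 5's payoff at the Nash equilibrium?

Startup i's FOC: ∂u_i/∂s_i = α_i − s_i = 0, so s_i* = α_i.
NE contributions = (2.9, 2.9, 3.1, 3.8, 1.7); S = 14.4.
u_5 = α_5·S − ½·(s_5)² = 1.7·14.4 − ½·1.7² = 23.035.

23.035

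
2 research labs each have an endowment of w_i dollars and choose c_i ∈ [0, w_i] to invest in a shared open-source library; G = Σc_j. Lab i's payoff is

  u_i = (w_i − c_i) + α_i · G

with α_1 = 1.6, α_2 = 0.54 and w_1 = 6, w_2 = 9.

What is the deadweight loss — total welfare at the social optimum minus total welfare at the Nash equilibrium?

10.26

∂u_i/∂c_i = α_i − 1, so lab i contributes w_i if α_i > 1, else 0.
α_i > 1 for i ∈ {1}; NE contributions (6, 0), G = 6.
W^NE = Σw_i − G^NE + (Σα_i)·G^NE = 15 + 1.14·6 = 21.84.
Planner: ∂(Σu_j)/∂c_i = Σα_j − 1 = 1.14 > 0, so everyone contributes w_i; G^SO = 15, W^SO = 15 + 1.14·15 = 32.1.
Deadweight loss = 10.26.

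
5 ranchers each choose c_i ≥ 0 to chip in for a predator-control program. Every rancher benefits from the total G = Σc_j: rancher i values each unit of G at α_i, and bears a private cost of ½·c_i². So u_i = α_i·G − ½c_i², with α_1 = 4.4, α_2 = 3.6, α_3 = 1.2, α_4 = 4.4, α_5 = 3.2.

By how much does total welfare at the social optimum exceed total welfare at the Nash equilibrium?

455.04

Rancher i's FOC: ∂u_i/∂c_i = α_i − c_i = 0, so c_i* = α_i.
NE contributions = (4.4, 3.6, 1.2, 4.4, 3.2); G = 16.8.
W^NE = (Σα)·G − ½Σα_i² = 16.8² − ½·63.36 = 250.56.
Planner sets c_i = Σα_j = 16.8 for every i, so G^SO = 5·16.8 = 84.
W^SO = (Σα)·G^SO − ½·5·(Σα)² = (5/2)·16.8² = 705.6.
Deadweight loss = W^SO − W^NE = 455.04.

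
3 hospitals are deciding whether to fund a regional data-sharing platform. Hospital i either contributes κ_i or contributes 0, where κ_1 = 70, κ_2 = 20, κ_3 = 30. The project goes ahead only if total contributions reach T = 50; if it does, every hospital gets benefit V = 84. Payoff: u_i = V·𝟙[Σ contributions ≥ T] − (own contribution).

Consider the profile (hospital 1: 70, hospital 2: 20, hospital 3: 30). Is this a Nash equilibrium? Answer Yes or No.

No

Total = 120 ≥ 50: provided.
Hospital 1 (pledges 70, payoff 14): dropping to 0 → total 50, payoff 84. Profitable deviation.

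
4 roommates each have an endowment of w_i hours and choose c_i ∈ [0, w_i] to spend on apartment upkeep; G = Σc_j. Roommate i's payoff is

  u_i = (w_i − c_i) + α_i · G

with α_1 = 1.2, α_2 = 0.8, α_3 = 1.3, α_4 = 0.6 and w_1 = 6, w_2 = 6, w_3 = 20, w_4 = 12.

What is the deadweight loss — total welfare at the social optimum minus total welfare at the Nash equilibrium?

∂u_i/∂c_i = α_i − 1, so roommate i contributes w_i if α_i > 1, else 0.
α_i > 1 for i ∈ {1, 3}; NE contributions (6, 0, 20, 0), G = 26.
W^NE = Σw_i − G^NE + (Σα_i)·G^NE = 44 + 2.9·26 = 119.4.
Planner: ∂(Σu_j)/∂c_i = Σα_j − 1 = 2.9 > 0, so everyone contributes w_i; G^SO = 44, W^SO = 44 + 2.9·44 = 171.6.
Deadweight loss = 52.2.

52.2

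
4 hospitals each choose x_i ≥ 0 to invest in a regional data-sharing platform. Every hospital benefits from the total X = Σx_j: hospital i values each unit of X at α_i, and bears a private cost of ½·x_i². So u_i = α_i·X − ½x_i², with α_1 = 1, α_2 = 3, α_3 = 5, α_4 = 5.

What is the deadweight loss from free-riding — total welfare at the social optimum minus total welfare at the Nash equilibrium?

226

Hospital i's FOC: ∂u_i/∂x_i = α_i − x_i = 0, so x_i* = α_i.
NE contributions = (1, 3, 5, 5); X = 14.
W^NE = (Σα)·X − ½Σα_i² = 14² − ½·60 = 166.
Planner sets x_i = Σα_j = 14 for every i, so X^SO = 4·14 = 56.
W^SO = (Σα)·X^SO − ½·4·(Σα)² = (4/2)·14² = 392.
Deadweight loss = W^SO − W^NE = 226.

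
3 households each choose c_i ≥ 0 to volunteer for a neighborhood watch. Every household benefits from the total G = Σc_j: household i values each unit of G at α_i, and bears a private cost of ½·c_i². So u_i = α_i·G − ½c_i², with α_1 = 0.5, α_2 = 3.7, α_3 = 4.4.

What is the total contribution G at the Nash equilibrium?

8.6

Household i's FOC: ∂u_i/∂c_i = α_i − c_i = 0, so c_i* = α_i.
NE contributions = (0.5, 3.7, 4.4); G = 8.6.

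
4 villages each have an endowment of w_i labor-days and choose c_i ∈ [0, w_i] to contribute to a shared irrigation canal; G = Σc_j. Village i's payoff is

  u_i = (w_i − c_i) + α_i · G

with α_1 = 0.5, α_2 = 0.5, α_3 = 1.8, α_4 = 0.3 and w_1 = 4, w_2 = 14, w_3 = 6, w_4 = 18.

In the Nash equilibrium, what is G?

6

∂u_i/∂c_i = α_i − 1, so village i contributes w_i if α_i > 1, else 0.
α_i > 1 for i ∈ {3}; NE contributions (0, 0, 6, 0), G = 6.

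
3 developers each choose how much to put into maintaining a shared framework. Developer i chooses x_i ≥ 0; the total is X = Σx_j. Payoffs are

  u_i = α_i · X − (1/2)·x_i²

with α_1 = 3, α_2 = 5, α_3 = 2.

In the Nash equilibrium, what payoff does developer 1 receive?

Developer i's FOC: ∂u_i/∂x_i = α_i − x_i = 0, so x_i* = α_i.
NE contributions = (3, 5, 2); X = 10.
u_1 = α_1·X − ½·(x_1)² = 3·10 − ½·3² = 25.5.

25.5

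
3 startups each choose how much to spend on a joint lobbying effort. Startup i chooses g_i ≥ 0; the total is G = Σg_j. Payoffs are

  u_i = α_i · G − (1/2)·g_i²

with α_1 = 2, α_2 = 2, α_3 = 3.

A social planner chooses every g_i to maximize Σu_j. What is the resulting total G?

21

Planner FOC: ∂(Σu_j)/∂g_i = (Σα_j) − g_i = 0, so g_i^SO = Σα_j = 7 for every i; G^SO = 21.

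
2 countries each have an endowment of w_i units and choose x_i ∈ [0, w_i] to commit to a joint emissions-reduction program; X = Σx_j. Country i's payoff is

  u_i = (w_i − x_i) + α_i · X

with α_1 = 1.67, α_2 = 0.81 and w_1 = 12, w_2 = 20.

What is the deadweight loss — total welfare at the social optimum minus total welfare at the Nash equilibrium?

∂u_i/∂x_i = α_i − 1, so country i contributes w_i if α_i > 1, else 0.
α_i > 1 for i ∈ {1}; NE contributions (12, 0), X = 12.
W^NE = Σw_i − X^NE + (Σα_i)·X^NE = 32 + 1.48·12 = 49.76.
Planner: ∂(Σu_j)/∂x_i = Σα_j − 1 = 1.48 > 0, so everyone contributes w_i; X^SO = 32, W^SO = 32 + 1.48·32 = 79.36.
Deadweight loss = 29.6.

29.6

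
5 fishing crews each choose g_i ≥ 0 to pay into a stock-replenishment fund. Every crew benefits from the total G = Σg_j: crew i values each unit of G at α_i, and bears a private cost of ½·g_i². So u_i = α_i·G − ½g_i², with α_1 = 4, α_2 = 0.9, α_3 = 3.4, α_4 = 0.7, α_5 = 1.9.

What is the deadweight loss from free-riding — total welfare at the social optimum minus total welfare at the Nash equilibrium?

Crew i's FOC: ∂u_i/∂g_i = α_i − g_i = 0, so g_i* = α_i.
NE contributions = (4, 0.9, 3.4, 0.7, 1.9); G = 10.9.
W^NE = (Σα)·G − ½Σα_i² = 10.9² − ½·32.47 = 102.575.
Planner sets g_i = Σα_j = 10.9 for every i, so G^SO = 5·10.9 = 54.5.
W^SO = (Σα)·G^SO − ½·5·(Σα)² = (5/2)·10.9² = 297.025.
Deadweight loss = W^SO − W^NE = 194.45.

194.45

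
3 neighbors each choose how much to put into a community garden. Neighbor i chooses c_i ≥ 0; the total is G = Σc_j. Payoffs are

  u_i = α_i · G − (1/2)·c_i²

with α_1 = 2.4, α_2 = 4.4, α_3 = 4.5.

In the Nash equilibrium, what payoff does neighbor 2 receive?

Neighbor i's FOC: ∂u_i/∂c_i = α_i − c_i = 0, so c_i* = α_i.
NE contributions = (2.4, 4.4, 4.5); G = 11.3.
u_2 = α_2·G − ½·(c_2)² = 4.4·11.3 − ½·4.4² = 40.04.

40.04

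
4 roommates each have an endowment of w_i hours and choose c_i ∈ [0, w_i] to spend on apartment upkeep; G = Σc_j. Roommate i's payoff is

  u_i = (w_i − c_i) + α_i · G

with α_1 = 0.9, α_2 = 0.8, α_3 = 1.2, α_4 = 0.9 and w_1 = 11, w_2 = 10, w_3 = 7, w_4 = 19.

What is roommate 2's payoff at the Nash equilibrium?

15.6

∂u_i/∂c_i = α_i − 1, so roommate i contributes w_i if α_i > 1, else 0.
α_i > 1 for i ∈ {3}; NE contributions (0, 0, 7, 0), G = 7.
u_2 = (10 − 0) + 0.8·7 = 15.6.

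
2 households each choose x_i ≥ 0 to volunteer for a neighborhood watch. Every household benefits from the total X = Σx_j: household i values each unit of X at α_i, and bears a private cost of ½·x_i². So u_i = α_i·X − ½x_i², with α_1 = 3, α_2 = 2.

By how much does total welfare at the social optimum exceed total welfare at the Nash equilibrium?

6.5

Household i's FOC: ∂u_i/∂x_i = α_i − x_i = 0, so x_i* = α_i.
NE contributions = (3, 2); X = 5.
W^NE = (Σα)·X − ½Σα_i² = 5² − ½·13 = 18.5.
Planner sets x_i = Σα_j = 5 for every i, so X^SO = 2·5 = 10.
W^SO = (Σα)·X^SO − ½·2·(Σα)² = (2/2)·5² = 25.
Deadweight loss = W^SO − W^NE = 6.5.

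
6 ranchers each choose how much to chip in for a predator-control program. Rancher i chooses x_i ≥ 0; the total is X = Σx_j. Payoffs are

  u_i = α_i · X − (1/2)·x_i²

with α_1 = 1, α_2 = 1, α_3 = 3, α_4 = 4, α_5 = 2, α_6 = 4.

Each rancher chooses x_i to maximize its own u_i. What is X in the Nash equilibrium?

15

Rancher i's FOC: ∂u_i/∂x_i = α_i − x_i = 0, so x_i* = α_i.
NE contributions = (1, 1, 3, 4, 2, 4); X = 15.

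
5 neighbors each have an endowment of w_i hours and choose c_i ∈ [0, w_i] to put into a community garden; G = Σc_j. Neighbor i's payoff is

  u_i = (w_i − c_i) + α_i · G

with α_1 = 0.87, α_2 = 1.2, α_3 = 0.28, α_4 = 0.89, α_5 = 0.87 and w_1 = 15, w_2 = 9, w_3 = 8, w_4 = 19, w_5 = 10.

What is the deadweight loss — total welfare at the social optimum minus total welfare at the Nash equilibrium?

∂u_i/∂c_i = α_i − 1, so neighbor i contributes w_i if α_i > 1, else 0.
α_i > 1 for i ∈ {2}; NE contributions (0, 9, 0, 0, 0), G = 9.
W^NE = Σw_i − G^NE + (Σα_i)·G^NE = 61 + 3.11·9 = 88.99.
Planner: ∂(Σu_j)/∂c_i = Σα_j − 1 = 3.11 > 0, so everyone contributes w_i; G^SO = 61, W^SO = 61 + 3.11·61 = 250.71.
Deadweight loss = 161.72.

161.72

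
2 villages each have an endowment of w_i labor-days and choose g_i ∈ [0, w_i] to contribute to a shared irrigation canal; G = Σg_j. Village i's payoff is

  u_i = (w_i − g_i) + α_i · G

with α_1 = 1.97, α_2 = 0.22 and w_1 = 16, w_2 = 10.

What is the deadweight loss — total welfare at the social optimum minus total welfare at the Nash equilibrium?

11.9

∂u_i/∂g_i = α_i − 1, so village i contributes w_i if α_i > 1, else 0.
α_i > 1 for i ∈ {1}; NE contributions (16, 0), G = 16.
W^NE = Σw_i − G^NE + (Σα_i)·G^NE = 26 + 1.19·16 = 45.04.
Planner: ∂(Σu_j)/∂g_i = Σα_j − 1 = 1.19 > 0, so everyone contributes w_i; G^SO = 26, W^SO = 26 + 1.19·26 = 56.94.
Deadweight loss = 11.9.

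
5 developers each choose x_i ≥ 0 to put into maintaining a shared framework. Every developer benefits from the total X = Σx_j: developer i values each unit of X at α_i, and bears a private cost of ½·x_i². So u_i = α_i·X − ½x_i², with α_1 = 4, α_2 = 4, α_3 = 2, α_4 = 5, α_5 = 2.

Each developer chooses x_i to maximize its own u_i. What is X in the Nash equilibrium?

Developer i's FOC: ∂u_i/∂x_i = α_i − x_i = 0, so x_i* = α_i.
NE contributions = (4, 4, 2, 5, 2); X = 17.

17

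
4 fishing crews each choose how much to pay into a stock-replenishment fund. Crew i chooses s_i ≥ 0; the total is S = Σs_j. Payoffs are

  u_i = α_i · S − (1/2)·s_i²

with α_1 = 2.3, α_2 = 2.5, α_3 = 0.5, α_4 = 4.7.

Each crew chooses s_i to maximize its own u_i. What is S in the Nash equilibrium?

Crew i's FOC: ∂u_i/∂s_i = α_i − s_i = 0, so s_i* = α_i.
NE contributions = (2.3, 2.5, 0.5, 4.7); S = 10.

10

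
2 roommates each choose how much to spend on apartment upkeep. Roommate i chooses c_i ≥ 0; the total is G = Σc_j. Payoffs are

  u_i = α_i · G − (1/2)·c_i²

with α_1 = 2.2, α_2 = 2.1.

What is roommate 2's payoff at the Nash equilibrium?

Roommate i's FOC: ∂u_i/∂c_i = α_i − c_i = 0, so c_i* = α_i.
NE contributions = (2.2, 2.1); G = 4.3.
u_2 = α_2·G − ½·(c_2)² = 2.1·4.3 − ½·2.1² = 6.825.

6.825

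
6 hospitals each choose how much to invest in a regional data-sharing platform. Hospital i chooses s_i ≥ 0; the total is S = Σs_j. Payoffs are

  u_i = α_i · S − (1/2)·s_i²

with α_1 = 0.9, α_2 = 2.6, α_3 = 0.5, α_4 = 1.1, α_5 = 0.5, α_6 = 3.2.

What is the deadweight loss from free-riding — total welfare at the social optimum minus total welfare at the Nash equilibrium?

164.64

Hospital i's FOC: ∂u_i/∂s_i = α_i − s_i = 0, so s_i* = α_i.
NE contributions = (0.9, 2.6, 0.5, 1.1, 0.5, 3.2); S = 8.8.
W^NE = (Σα)·S − ½Σα_i² = 8.8² − ½·19.52 = 67.68.
Planner sets s_i = Σα_j = 8.8 for every i, so S^SO = 6·8.8 = 52.8.
W^SO = (Σα)·S^SO − ½·6·(Σα)² = (6/2)·8.8² = 232.32.
Deadweight loss = W^SO − W^NE = 164.64.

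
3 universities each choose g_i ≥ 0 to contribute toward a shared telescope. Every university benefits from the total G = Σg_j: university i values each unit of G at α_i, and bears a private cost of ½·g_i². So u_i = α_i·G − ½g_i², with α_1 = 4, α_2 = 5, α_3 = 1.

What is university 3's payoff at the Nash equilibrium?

University i's FOC: ∂u_i/∂g_i = α_i − g_i = 0, so g_i* = α_i.
NE contributions = (4, 5, 1); G = 10.
u_3 = α_3·G − ½·(g_3)² = 1·10 − ½·1² = 9.5.

9.5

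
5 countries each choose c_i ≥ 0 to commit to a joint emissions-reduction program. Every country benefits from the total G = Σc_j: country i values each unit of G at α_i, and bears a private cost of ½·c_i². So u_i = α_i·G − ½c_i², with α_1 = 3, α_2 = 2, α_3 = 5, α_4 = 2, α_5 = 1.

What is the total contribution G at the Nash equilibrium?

13

Country i's FOC: ∂u_i/∂c_i = α_i − c_i = 0, so c_i* = α_i.
NE contributions = (3, 2, 5, 2, 1); G = 13.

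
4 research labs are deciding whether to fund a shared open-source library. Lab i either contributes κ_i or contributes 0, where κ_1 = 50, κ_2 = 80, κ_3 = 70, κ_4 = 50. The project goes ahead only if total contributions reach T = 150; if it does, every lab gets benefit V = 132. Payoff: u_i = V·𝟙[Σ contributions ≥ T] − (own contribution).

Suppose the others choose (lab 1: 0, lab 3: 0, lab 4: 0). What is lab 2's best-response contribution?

Others' total = 0. Even contributing 80 gives 80 < 150: no benefit either way.
Best response: 0.

0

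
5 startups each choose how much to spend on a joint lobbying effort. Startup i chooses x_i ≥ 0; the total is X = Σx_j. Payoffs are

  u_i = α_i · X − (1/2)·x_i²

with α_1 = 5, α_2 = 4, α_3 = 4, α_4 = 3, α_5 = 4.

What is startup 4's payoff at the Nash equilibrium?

55.5

Startup i's FOC: ∂u_i/∂x_i = α_i − x_i = 0, so x_i* = α_i.
NE contributions = (5, 4, 4, 3, 4); X = 20.
u_4 = α_4·X − ½·(x_4)² = 3·20 − ½·3² = 55.5.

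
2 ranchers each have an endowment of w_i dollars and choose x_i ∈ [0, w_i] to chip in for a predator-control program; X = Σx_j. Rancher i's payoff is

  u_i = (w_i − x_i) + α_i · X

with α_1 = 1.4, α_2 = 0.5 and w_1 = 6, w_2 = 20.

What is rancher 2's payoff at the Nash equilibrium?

23

∂u_i/∂x_i = α_i − 1, so rancher i contributes w_i if α_i > 1, else 0.
α_i > 1 for i ∈ {1}; NE contributions (6, 0), X = 6.
u_2 = (20 − 0) + 0.5·6 = 23.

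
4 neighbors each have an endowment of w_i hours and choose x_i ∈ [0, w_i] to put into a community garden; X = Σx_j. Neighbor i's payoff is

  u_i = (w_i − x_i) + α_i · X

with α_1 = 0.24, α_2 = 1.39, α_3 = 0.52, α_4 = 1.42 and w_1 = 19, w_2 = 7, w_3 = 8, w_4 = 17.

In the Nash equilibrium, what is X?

∂u_i/∂x_i = α_i − 1, so neighbor i contributes w_i if α_i > 1, else 0.
α_i > 1 for i ∈ {2, 4}; NE contributions (0, 7, 0, 17), X = 24.

24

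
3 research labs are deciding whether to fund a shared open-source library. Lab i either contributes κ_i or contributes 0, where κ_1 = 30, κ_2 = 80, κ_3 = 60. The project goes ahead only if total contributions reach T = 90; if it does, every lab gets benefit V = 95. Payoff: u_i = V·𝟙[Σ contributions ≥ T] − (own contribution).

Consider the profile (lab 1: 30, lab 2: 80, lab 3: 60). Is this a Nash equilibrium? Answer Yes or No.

Total = 170 ≥ 90: provided.
Lab 1 (pledges 30, payoff 65): dropping to 0 → total 140, payoff 95. Profitable deviation.

No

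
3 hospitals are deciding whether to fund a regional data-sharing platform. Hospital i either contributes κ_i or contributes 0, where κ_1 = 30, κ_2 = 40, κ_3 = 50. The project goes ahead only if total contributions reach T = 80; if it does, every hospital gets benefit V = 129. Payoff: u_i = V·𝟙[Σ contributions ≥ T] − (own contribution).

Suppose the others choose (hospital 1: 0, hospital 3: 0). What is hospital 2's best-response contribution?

0

Others' total = 0. Even contributing 40 gives 40 < 80: no benefit either way.
Best response: 0.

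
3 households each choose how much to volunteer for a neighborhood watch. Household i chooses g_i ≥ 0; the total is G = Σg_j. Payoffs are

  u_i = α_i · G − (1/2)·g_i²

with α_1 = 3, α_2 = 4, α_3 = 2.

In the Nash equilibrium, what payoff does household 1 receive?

Household i's FOC: ∂u_i/∂g_i = α_i − g_i = 0, so g_i* = α_i.
NE contributions = (3, 4, 2); G = 9.
u_1 = α_1·G − ½·(g_1)² = 3·9 − ½·3² = 22.5.

22.5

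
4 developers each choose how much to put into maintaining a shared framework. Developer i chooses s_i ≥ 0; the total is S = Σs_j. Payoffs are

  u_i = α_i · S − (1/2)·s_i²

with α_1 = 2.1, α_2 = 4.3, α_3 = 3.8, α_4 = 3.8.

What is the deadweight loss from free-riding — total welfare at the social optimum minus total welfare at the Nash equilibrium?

Developer i's FOC: ∂u_i/∂s_i = α_i − s_i = 0, so s_i* = α_i.
NE contributions = (2.1, 4.3, 3.8, 3.8); S = 14.
W^NE = (Σα)·S − ½Σα_i² = 14² − ½·51.78 = 170.11.
Planner sets s_i = Σα_j = 14 for every i, so S^SO = 4·14 = 56.
W^SO = (Σα)·S^SO − ½·4·(Σα)² = (4/2)·14² = 392.
Deadweight loss = W^SO − W^NE = 221.89.

221.89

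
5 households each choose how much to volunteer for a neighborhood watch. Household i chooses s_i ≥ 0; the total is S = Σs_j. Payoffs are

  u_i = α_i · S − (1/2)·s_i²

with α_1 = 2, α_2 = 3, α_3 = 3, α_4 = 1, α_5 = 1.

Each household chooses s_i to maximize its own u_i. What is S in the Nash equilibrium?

Household i's FOC: ∂u_i/∂s_i = α_i − s_i = 0, so s_i* = α_i.
NE contributions = (2, 3, 3, 1, 1); S = 10.

10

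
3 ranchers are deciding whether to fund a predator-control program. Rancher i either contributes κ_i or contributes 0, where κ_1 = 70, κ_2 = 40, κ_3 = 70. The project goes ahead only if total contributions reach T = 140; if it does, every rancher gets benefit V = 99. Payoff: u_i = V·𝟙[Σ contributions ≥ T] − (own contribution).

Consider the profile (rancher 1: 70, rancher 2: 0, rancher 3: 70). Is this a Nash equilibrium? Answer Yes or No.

Total = 140 ≥ 140: provided.
Rancher 1 (pledges 70, payoff 29): dropping to 0 → total 70, payoff 0. No gain.
Rancher 2 (pledges 0, payoff 99): pledging 40 → total 180, payoff 59. No gain.
Rancher 3 (pledges 70, payoff 29): dropping to 0 → total 70, payoff 0. No gain.

Yes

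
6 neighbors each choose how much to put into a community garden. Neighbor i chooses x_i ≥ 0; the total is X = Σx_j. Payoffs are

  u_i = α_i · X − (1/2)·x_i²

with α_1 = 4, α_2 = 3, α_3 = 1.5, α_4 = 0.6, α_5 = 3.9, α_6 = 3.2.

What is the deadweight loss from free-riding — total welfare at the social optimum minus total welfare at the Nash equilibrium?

551.41

Neighbor i's FOC: ∂u_i/∂x_i = α_i − x_i = 0, so x_i* = α_i.
NE contributions = (4, 3, 1.5, 0.6, 3.9, 3.2); X = 16.2.
W^NE = (Σα)·X − ½Σα_i² = 16.2² − ½·53.06 = 235.91.
Planner sets x_i = Σα_j = 16.2 for every i, so X^SO = 6·16.2 = 97.2.
W^SO = (Σα)·X^SO − ½·6·(Σα)² = (6/2)·16.2² = 787.32.
Deadweight loss = W^SO − W^NE = 551.41.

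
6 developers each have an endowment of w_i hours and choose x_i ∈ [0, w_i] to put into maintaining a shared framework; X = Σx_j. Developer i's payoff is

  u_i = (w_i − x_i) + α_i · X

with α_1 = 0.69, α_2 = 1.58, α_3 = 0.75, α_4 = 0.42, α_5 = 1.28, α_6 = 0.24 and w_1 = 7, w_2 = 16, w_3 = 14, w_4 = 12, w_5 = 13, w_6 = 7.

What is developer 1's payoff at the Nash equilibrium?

∂u_i/∂x_i = α_i − 1, so developer i contributes w_i if α_i > 1, else 0.
α_i > 1 for i ∈ {2, 5}; NE contributions (0, 16, 0, 0, 13, 0), X = 29.
u_1 = (7 − 0) + 0.69·29 = 27.01.

27.01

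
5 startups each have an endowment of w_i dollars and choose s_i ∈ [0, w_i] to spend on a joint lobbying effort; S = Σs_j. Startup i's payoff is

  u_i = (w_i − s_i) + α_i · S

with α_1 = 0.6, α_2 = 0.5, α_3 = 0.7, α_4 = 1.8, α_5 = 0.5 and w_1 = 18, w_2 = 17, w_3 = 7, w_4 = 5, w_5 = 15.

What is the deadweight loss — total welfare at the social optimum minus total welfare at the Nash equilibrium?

176.7

∂u_i/∂s_i = α_i − 1, so startup i contributes w_i if α_i > 1, else 0.
α_i > 1 for i ∈ {4}; NE contributions (0, 0, 0, 5, 0), S = 5.
W^NE = Σw_i − S^NE + (Σα_i)·S^NE = 62 + 3.1·5 = 77.5.
Planner: ∂(Σu_j)/∂s_i = Σα_j − 1 = 3.1 > 0, so everyone contributes w_i; S^SO = 62, W^SO = 62 + 3.1·62 = 254.2.
Deadweight loss = 176.7.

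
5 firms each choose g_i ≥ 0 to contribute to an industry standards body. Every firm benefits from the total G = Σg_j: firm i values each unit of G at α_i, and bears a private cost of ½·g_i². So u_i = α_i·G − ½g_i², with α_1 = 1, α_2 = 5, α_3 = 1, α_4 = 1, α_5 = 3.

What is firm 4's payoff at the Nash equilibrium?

Firm i's FOC: ∂u_i/∂g_i = α_i − g_i = 0, so g_i* = α_i.
NE contributions = (1, 5, 1, 1, 3); G = 11.
u_4 = α_4·G − ½·(g_4)² = 1·11 − ½·1² = 10.5.

10.5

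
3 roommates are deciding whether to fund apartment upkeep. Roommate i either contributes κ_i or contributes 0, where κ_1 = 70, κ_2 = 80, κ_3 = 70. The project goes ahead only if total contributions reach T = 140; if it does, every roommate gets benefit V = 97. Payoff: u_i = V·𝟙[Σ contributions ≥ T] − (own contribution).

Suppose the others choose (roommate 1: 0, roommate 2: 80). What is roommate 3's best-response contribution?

Others' total = 80. Contributing 70 brings total to 150 ≥ 140: gain V − κ_3 = 27.
Best response: 70.

70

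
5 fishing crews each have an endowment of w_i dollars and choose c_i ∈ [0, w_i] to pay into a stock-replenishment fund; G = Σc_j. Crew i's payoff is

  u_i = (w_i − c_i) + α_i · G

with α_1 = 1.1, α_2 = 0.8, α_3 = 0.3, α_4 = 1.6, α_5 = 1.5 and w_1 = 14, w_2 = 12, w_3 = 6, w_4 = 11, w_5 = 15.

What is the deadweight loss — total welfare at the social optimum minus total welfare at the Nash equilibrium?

77.4

∂u_i/∂c_i = α_i − 1, so crew i contributes w_i if α_i > 1, else 0.
α_i > 1 for i ∈ {1, 4, 5}; NE contributions (14, 0, 0, 11, 15), G = 40.
W^NE = Σw_i − G^NE + (Σα_i)·G^NE = 58 + 4.3·40 = 230.
Planner: ∂(Σu_j)/∂c_i = Σα_j − 1 = 4.3 > 0, so everyone contributes w_i; G^SO = 58, W^SO = 58 + 4.3·58 = 307.4.
Deadweight loss = 77.4.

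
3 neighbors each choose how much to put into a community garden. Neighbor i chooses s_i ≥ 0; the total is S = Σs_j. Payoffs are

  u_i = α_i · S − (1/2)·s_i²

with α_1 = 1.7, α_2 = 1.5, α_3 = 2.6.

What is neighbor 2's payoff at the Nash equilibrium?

7.575

Neighbor i's FOC: ∂u_i/∂s_i = α_i − s_i = 0, so s_i* = α_i.
NE contributions = (1.7, 1.5, 2.6); S = 5.8.
u_2 = α_2·S − ½·(s_2)² = 1.5·5.8 − ½·1.5² = 7.575.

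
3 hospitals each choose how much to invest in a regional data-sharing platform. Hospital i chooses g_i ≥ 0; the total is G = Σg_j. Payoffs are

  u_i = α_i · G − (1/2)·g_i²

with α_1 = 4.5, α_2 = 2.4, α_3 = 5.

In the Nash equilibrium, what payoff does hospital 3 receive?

47

Hospital i's FOC: ∂u_i/∂g_i = α_i − g_i = 0, so g_i* = α_i.
NE contributions = (4.5, 2.4, 5); G = 11.9.
u_3 = α_3·G − ½·(g_3)² = 5·11.9 − ½·5² = 47.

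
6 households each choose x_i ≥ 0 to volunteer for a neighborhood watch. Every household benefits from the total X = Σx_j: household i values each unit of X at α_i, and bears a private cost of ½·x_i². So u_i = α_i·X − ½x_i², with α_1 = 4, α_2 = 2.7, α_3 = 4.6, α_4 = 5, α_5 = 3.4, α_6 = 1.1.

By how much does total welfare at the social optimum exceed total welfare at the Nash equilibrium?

906.39

Household i's FOC: ∂u_i/∂x_i = α_i − x_i = 0, so x_i* = α_i.
NE contributions = (4, 2.7, 4.6, 5, 3.4, 1.1); X = 20.8.
W^NE = (Σα)·X − ½Σα_i² = 20.8² − ½·82.22 = 391.53.
Planner sets x_i = Σα_j = 20.8 for every i, so X^SO = 6·20.8 = 124.8.
W^SO = (Σα)·X^SO − ½·6·(Σα)² = (6/2)·20.8² = 1297.92.
Deadweight loss = W^SO − W^NE = 906.39.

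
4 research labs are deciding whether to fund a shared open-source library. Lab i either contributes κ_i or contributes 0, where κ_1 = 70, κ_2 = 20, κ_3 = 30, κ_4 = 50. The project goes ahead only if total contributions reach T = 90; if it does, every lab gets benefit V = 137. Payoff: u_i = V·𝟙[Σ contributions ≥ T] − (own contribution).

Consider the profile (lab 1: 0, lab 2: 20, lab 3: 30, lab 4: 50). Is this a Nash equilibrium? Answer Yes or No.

Yes

Total = 100 ≥ 90: provided.
Lab 1 (pledges 0, payoff 137): pledging 70 → total 170, payoff 67. No gain.
Lab 2 (pledges 20, payoff 117): dropping to 0 → total 80, payoff 0. No gain.
Lab 3 (pledges 30, payoff 107): dropping to 0 → total 70, payoff 0. No gain.
Lab 4 (pledges 50, payoff 87): dropping to 0 → total 50, payoff 0. No gain.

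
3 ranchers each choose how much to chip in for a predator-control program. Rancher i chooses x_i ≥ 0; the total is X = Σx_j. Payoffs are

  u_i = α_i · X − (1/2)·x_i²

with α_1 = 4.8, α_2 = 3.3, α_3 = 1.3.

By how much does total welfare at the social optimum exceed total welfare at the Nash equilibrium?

Rancher i's FOC: ∂u_i/∂x_i = α_i − x_i = 0, so x_i* = α_i.
NE contributions = (4.8, 3.3, 1.3); X = 9.4.
W^NE = (Σα)·X − ½Σα_i² = 9.4² − ½·35.62 = 70.55.
Planner sets x_i = Σα_j = 9.4 for every i, so X^SO = 3·9.4 = 28.2.
W^SO = (Σα)·X^SO − ½·3·(Σα)² = (3/2)·9.4² = 132.54.
Deadweight loss = W^SO − W^NE = 61.99.

61.99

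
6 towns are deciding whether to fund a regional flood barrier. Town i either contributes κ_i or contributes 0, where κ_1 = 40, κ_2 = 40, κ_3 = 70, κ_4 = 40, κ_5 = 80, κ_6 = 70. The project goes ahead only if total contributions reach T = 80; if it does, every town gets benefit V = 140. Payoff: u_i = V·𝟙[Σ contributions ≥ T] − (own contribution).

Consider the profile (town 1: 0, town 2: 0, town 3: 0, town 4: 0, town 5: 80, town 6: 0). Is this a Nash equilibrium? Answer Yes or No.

Yes

Total = 80 ≥ 80: provided.
Town 1 (pledges 0, payoff 140): pledging 40 → total 120, payoff 100. No gain.
Town 2 (pledges 0, payoff 140): pledging 40 → total 120, payoff 100. No gain.
Town 3 (pledges 0, payoff 140): pledging 70 → total 150, payoff 70. No gain.
Town 4 (pledges 0, payoff 140): pledging 40 → total 120, payoff 100. No gain.
Town 5 (pledges 80, payoff 60): dropping to 0 → total 0, payoff 0. No gain.
Town 6 (pledges 0, payoff 140): pledging 70 → total 150, payoff 70. No gain.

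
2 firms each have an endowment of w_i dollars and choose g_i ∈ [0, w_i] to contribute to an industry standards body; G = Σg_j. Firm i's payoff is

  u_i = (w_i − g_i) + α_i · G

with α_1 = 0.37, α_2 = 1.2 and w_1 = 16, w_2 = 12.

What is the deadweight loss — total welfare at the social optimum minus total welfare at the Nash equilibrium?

∂u_i/∂g_i = α_i − 1, so firm i contributes w_i if α_i > 1, else 0.
α_i > 1 for i ∈ {2}; NE contributions (0, 12), G = 12.
W^NE = Σw_i − G^NE + (Σα_i)·G^NE = 28 + 0.57·12 = 34.84.
Planner: ∂(Σu_j)/∂g_i = Σα_j − 1 = 0.57 > 0, so everyone contributes w_i; G^SO = 28, W^SO = 28 + 0.57·28 = 43.96.
Deadweight loss = 9.12.

9.12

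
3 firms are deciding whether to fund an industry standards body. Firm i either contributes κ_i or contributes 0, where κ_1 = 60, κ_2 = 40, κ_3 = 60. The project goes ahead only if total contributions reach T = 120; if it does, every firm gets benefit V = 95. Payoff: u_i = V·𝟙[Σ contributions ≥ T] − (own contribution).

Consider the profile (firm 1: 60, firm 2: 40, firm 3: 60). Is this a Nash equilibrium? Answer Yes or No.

Total = 160 ≥ 120: provided.
Firm 1 (pledges 60, payoff 35): dropping to 0 → total 100, payoff 0. No gain.
Firm 2 (pledges 40, payoff 55): dropping to 0 → total 120, payoff 95. Profitable deviation.

No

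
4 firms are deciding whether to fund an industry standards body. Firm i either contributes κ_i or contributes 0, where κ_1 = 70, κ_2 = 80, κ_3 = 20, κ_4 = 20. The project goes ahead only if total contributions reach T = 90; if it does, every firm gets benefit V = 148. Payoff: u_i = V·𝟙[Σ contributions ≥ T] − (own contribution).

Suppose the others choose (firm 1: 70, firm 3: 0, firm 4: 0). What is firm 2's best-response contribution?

80

Others' total = 70. Contributing 80 brings total to 150 ≥ 90: gain V − κ_2 = 68.
Best response: 80.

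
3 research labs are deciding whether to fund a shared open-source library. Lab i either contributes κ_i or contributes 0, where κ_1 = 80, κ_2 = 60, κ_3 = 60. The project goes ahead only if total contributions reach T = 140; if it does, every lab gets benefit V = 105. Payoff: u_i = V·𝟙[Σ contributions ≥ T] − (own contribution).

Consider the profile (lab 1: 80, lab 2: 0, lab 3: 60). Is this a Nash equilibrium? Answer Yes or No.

Yes

Total = 140 ≥ 140: provided.
Lab 1 (pledges 80, payoff 25): dropping to 0 → total 60, payoff 0. No gain.
Lab 2 (pledges 0, payoff 105): pledging 60 → total 200, payoff 45. No gain.
Lab 3 (pledges 60, payoff 45): dropping to 0 → total 80, payoff 0. No gain.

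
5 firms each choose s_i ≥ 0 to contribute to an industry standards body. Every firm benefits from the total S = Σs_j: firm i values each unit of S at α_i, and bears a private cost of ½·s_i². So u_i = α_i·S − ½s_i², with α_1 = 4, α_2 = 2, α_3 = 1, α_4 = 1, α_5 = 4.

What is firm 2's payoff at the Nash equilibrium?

22

Firm i's FOC: ∂u_i/∂s_i = α_i − s_i = 0, so s_i* = α_i.
NE contributions = (4, 2, 1, 1, 4); S = 12.
u_2 = α_2·S − ½·(s_2)² = 2·12 − ½·2² = 22.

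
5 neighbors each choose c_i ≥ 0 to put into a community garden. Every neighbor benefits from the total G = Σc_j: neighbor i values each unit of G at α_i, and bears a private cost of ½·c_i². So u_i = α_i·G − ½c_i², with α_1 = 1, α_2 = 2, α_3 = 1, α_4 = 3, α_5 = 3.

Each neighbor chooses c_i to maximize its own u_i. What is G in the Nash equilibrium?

10

Neighbor i's FOC: ∂u_i/∂c_i = α_i − c_i = 0, so c_i* = α_i.
NE contributions = (1, 2, 1, 3, 3); G = 10.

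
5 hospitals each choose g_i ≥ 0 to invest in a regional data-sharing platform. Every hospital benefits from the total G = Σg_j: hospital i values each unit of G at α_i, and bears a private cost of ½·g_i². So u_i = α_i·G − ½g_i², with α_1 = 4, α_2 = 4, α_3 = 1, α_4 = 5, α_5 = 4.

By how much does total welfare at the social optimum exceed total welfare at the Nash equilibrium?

Hospital i's FOC: ∂u_i/∂g_i = α_i − g_i = 0, so g_i* = α_i.
NE contributions = (4, 4, 1, 5, 4); G = 18.
W^NE = (Σα)·G − ½Σα_i² = 18² − ½·74 = 287.
Planner sets g_i = Σα_j = 18 for every i, so G^SO = 5·18 = 90.
W^SO = (Σα)·G^SO − ½·5·(Σα)² = (5/2)·18² = 810.
Deadweight loss = W^SO − W^NE = 523.

523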